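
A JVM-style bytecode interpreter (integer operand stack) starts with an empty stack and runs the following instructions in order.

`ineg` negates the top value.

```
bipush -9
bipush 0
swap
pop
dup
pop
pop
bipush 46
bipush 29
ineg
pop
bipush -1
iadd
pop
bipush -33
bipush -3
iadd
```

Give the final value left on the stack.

-36

bipush -9  : -9
bipush 0   : -9 0
swap       : 0 -9
pop        : 0
dup        : 0 0
pop        : 0
pop        : (empty)
bipush 46  : 46
bipush 29  : 46 29
ineg       : 46 -29
pop        : 46
bipush -1  : 46 -1
iadd       : 45
pop        : (empty)
bipush -33 : -33
bipush -3  : -33 -3
iadd       : -36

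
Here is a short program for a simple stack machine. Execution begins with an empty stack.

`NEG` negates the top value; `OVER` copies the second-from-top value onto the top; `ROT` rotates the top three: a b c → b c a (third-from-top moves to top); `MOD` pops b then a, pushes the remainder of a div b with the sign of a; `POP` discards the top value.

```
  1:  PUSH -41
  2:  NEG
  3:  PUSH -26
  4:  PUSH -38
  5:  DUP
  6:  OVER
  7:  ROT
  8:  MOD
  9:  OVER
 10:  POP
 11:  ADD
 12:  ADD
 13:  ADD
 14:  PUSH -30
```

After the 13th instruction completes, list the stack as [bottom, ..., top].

[-23]

PUSH -41 : -41
NEG      : 41
PUSH -26 : 41 -26
PUSH -38 : 41 -26 -38
DUP      : 41 -26 -38 -38
OVER     : 41 -26 -38 -38 -38
ROT      : 41 -26 -38 -38 -38
MOD      : 41 -26 -38 0
OVER     : 41 -26 -38 0 -38
POP      : 41 -26 -38 0
ADD      : 41 -26 -38
ADD      : 41 -64
ADD      : -23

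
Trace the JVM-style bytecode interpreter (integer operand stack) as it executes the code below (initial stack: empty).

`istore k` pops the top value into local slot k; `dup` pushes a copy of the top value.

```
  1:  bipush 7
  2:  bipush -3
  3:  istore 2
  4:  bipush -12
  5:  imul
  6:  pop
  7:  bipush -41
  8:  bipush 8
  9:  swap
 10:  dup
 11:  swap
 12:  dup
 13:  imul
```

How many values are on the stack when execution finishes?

bipush 7   -> [7]
bipush -3  -> [7, -3]
istore 2   -> [7]
bipush -12 -> [7, -12]
imul       -> [-84]
pop        -> []
bipush -41 -> [-41]
bipush 8   -> [-41, 8]
swap       -> [8, -41]
dup        -> [8, -41, -41]
swap       -> [8, -41, -41]
dup        -> [8, -41, -41, -41]
imul       -> [8, -41, 1681]

3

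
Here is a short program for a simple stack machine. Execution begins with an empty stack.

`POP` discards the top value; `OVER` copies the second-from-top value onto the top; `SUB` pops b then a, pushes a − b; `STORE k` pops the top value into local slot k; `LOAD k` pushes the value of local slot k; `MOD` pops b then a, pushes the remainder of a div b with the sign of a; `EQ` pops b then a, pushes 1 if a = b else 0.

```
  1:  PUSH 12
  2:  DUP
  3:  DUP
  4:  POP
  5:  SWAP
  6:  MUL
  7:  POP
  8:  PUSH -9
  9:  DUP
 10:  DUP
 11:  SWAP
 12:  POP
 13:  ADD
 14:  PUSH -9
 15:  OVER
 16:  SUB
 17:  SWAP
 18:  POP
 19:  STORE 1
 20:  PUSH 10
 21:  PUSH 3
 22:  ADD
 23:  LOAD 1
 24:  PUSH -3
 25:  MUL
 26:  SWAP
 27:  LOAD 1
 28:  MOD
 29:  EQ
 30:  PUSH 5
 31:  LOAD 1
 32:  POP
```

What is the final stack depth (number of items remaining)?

2

PUSH 12 → [12]
DUP     → [12, 12]
DUP     → [12, 12, 12]
POP     → [12, 12]
SWAP    → [12, 12]
MUL     → [144]
POP     → []
PUSH -9 → [-9]
DUP     → [-9, -9]
DUP     → [-9, -9, -9]
SWAP    → [-9, -9, -9]
POP     → [-9, -9]
ADD     → [-18]
PUSH -9 → [-18, -9]
OVER    → [-18, -9, -18]
SUB     → [-18, 9]
SWAP    → [9, -18]
POP     → [9]
STORE 1 → []
PUSH 10 → [10]
PUSH 3  → [10, 3]
ADD     → [13]
LOAD 1  → [13, 9]
PUSH -3 → [13, 9, -3]
MUL     → [13, -27]
SWAP    → [-27, 13]
LOAD 1  → [-27, 13, 9]
MOD     → [-27, 4]
EQ      → [0]
PUSH 5  → [0, 5]
LOAD 1  → [0, 5, 9]
POP     → [0, 5]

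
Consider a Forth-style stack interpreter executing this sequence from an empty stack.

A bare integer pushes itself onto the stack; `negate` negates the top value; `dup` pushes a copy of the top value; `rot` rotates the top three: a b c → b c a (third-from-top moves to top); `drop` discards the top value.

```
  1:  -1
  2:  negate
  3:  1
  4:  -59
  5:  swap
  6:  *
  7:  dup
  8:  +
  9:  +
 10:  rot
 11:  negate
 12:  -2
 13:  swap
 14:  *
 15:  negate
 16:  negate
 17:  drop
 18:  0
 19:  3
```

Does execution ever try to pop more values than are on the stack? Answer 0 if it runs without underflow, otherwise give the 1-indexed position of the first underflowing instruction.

-1      -1
negate  1
1       1 1
-59     1 1 -59
swap    1 -59 1
*       1 -59
dup     1 -59 -59
+       1 -118
+       -117
rot  — needs 3 operands, stack has 1 → underflow

10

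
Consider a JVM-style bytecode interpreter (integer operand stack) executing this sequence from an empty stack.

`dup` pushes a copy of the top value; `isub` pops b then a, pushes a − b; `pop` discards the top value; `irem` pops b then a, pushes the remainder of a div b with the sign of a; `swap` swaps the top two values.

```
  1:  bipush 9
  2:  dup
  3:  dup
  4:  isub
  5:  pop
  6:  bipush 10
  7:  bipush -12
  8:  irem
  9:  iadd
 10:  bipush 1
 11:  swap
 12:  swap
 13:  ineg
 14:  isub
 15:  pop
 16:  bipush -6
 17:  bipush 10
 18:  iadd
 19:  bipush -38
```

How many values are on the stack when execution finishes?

bipush 9   → [9]
dup        → [9, 9]
dup        → [9, 9, 9]
isub       → [9, 0]
pop        → [9]
bipush 10  → [9, 10]
bipush -12 → [9, 10, -12]
irem       → [9, 10]
iadd       → [19]
bipush 1   → [19, 1]
swap       → [1, 19]
swap       → [19, 1]
ineg       → [19, -1]
isub       → [20]
pop        → []
bipush -6  → [-6]
bipush 10  → [-6, 10]
iadd       → [4]
bipush -38 → [4, -38]

2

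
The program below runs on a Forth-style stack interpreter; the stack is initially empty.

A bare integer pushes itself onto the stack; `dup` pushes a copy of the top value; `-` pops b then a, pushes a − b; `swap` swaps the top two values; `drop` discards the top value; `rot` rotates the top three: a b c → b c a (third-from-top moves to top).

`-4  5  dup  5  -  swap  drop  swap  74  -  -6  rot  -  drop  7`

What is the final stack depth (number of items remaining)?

2

-4   → [-4]
5    → [-4, 5]
dup  → [-4, 5, 5]
5    → [-4, 5, 5, 5]
-    → [-4, 5, 0]
swap → [-4, 0, 5]
drop → [-4, 0]
swap → [0, -4]
74   → [0, -4, 74]
-    → [0, -78]
-6   → [0, -78, -6]
rot  → [-78, -6, 0]
-    → [-78, -6]
drop → [-78]
7    → [-78, 7]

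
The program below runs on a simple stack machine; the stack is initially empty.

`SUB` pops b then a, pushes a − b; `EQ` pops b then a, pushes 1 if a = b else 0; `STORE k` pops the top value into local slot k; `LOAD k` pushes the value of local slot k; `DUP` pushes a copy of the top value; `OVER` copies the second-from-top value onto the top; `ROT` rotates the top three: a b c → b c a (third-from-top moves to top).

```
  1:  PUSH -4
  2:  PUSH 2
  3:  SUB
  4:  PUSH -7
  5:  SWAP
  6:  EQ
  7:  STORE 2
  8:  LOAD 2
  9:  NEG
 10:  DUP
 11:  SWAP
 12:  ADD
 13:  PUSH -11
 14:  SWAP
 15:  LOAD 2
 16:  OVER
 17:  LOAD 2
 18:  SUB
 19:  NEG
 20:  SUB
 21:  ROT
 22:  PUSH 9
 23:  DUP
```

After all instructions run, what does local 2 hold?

0

PUSH -4  : [-4]
PUSH 2   : [-4, 2]
SUB      : [-6]
PUSH -7  : [-6, -7]
SWAP     : [-7, -6]
EQ       : [0]
STORE 2  : []
LOAD 2   : [0]
NEG      : [0]
DUP      : [0, 0]
SWAP     : [0, 0]
ADD      : [0]
PUSH -11 : [0, -11]
SWAP     : [-11, 0]
LOAD 2   : [-11, 0, 0]
OVER     : [-11, 0, 0, 0]
LOAD 2   : [-11, 0, 0, 0, 0]
SUB      : [-11, 0, 0, 0]
NEG      : [-11, 0, 0, 0]
SUB      : [-11, 0, 0]
ROT      : [0, 0, -11]
PUSH 9   : [0, 0, -11, 9]
DUP      : [0, 0, -11, 9, 9]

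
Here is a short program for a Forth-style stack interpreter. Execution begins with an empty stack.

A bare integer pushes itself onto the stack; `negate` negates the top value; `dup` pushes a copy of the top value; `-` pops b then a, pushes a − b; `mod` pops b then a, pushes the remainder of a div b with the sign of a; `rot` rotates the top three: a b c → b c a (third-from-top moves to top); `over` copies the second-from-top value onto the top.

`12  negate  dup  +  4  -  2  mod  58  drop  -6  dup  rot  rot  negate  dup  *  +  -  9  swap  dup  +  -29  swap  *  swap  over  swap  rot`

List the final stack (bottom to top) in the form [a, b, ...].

[2436, 9, 2436]

12     : [12]
negate : [-12]
dup    : [-12, -12]
+      : [-24]
4      : [-24, 4]
-      : [-28]
2      : [-28, 2]
mod    : [0]
58     : [0, 58]
drop   : [0]
-6     : [0, -6]
dup    : [0, -6, -6]
rot    : [-6, -6, 0]
rot    : [-6, 0, -6]
negate : [-6, 0, 6]
dup    : [-6, 0, 6, 6]
*      : [-6, 0, 36]
+      : [-6, 36]
-      : [-42]
9      : [-42, 9]
swap   : [9, -42]
dup    : [9, -42, -42]
+      : [9, -84]
-29    : [9, -84, -29]
swap   : [9, -29, -84]
*      : [9, 2436]
swap   : [2436, 9]
over   : [2436, 9, 2436]
swap   : [2436, 2436, 9]
rot    : [2436, 9, 2436]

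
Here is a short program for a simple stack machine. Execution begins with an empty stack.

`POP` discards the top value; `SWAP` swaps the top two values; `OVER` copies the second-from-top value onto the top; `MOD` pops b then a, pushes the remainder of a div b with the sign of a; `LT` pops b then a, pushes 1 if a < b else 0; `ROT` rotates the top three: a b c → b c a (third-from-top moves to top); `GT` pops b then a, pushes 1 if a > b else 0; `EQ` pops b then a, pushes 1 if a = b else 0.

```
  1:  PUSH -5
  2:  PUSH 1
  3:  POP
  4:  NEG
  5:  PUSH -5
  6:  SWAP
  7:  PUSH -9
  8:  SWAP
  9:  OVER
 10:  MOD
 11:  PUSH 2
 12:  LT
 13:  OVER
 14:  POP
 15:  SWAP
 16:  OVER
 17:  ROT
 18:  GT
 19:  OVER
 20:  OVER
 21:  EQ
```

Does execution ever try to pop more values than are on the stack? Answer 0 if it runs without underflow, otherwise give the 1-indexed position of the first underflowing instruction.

PUSH -5 -> [-5]
PUSH 1  -> [-5, 1]
POP     -> [-5]
NEG     -> [5]
PUSH -5 -> [5, -5]
SWAP    -> [-5, 5]
PUSH -9 -> [-5, 5, -9]
SWAP    -> [-5, -9, 5]
OVER    -> [-5, -9, 5, -9]
MOD     -> [-5, -9, 5]
PUSH 2  -> [-5, -9, 5, 2]
LT      -> [-5, -9, 0]
OVER    -> [-5, -9, 0, -9]
POP     -> [-5, -9, 0]
SWAP    -> [-5, 0, -9]
OVER    -> [-5, 0, -9, 0]
ROT     -> [-5, -9, 0, 0]
GT      -> [-5, -9, 0]
OVER    -> [-5, -9, 0, -9]
OVER    -> [-5, -9, 0, -9, 0]
EQ      -> [-5, -9, 0, 0]

0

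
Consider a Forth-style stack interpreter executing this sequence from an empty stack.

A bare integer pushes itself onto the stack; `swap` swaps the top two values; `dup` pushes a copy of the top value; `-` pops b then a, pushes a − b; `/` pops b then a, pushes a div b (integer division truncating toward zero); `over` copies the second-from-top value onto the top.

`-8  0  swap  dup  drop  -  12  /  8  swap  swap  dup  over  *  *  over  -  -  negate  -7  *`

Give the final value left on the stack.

-3584

-8     : -8
0      : -8 0
swap   : 0 -8
dup    : 0 -8 -8
drop   : 0 -8
-      : 8
12     : 8 12
/      : 0
8      : 0 8
swap   : 8 0
swap   : 0 8
dup    : 0 8 8
over   : 0 8 8 8
*      : 0 8 64
*      : 0 512
over   : 0 512 0
-      : 0 512
-      : -512
negate : 512
-7     : 512 -7
*      : -3584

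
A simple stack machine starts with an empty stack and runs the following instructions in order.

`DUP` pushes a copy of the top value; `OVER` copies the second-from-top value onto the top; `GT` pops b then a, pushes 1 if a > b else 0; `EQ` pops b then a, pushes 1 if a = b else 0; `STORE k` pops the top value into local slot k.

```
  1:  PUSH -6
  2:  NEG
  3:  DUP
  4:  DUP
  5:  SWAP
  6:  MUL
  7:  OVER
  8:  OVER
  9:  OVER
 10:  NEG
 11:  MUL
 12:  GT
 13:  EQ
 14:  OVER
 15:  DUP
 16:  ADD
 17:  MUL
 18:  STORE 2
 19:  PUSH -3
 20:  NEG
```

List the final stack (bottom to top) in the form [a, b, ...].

PUSH -6 -> [-6]
NEG     -> [6]
DUP     -> [6, 6]
DUP     -> [6, 6, 6]
SWAP    -> [6, 6, 6]
MUL     -> [6, 36]
OVER    -> [6, 36, 6]
OVER    -> [6, 36, 6, 36]
OVER    -> [6, 36, 6, 36, 6]
NEG     -> [6, 36, 6, 36, -6]
MUL     -> [6, 36, 6, -216]
GT      -> [6, 36, 1]
EQ      -> [6, 0]
OVER    -> [6, 0, 6]
DUP     -> [6, 0, 6, 6]
ADD     -> [6, 0, 12]
MUL     -> [6, 0]
STORE 2 -> [6]
PUSH -3 -> [6, -3]
NEG     -> [6, 3]

[6, 3]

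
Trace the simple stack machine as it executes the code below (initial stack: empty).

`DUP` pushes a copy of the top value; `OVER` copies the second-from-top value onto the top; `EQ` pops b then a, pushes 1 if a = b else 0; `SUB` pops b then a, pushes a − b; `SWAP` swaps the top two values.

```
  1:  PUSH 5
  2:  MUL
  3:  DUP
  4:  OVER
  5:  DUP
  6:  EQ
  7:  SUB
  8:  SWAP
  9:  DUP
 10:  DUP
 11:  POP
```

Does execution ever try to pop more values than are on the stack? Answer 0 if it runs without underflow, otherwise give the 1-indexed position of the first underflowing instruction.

PUSH 5 → 5
MUL  — needs 2 operands, stack has 1 → underflow

2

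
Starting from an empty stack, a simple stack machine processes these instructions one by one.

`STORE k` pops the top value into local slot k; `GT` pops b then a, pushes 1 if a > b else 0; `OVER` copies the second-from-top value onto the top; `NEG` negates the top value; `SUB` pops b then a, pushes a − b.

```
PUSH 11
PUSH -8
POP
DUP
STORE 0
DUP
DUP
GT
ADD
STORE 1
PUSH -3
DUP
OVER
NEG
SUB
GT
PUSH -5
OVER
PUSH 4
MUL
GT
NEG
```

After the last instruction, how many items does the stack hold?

PUSH 11 → 11
PUSH -8 → 11 -8
POP     → 11
DUP     → 11 11
STORE 0 → 11
DUP     → 11 11
DUP     → 11 11 11
GT      → 11 0
ADD     → 11
STORE 1 → (empty)
PUSH -3 → -3
DUP     → -3 -3
OVER    → -3 -3 -3
NEG     → -3 -3 3
SUB     → -3 -6
GT      → 1
PUSH -5 → 1 -5
OVER    → 1 -5 1
PUSH 4  → 1 -5 1 4
MUL     → 1 -5 4
GT      → 1 0
NEG     → 1 0

2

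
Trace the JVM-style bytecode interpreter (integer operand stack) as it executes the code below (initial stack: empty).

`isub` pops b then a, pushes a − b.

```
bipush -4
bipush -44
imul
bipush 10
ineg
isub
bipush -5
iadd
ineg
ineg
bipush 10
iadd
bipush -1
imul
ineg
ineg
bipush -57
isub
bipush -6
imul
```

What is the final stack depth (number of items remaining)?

1

bipush -4  : [-4]
bipush -44 : [-4, -44]
imul       : [176]
bipush 10  : [176, 10]
ineg       : [176, -10]
isub       : [186]
bipush -5  : [186, -5]
iadd       : [181]
ineg       : [-181]
ineg       : [181]
bipush 10  : [181, 10]
iadd       : [191]
bipush -1  : [191, -1]
imul       : [-191]
ineg       : [191]
ineg       : [-191]
bipush -57 : [-191, -57]
isub       : [-134]
bipush -6  : [-134, -6]
imul       : [804]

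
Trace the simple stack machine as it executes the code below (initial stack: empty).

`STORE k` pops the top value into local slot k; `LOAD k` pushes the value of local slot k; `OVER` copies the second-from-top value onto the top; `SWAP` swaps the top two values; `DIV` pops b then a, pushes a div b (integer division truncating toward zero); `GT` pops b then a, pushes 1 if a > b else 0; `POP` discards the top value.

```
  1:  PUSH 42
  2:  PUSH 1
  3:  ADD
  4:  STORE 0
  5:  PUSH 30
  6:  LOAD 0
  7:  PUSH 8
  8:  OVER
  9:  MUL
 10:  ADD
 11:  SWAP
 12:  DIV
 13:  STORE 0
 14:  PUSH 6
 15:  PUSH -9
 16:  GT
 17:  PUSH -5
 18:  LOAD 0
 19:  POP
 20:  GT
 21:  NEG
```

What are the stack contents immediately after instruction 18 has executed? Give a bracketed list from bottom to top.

PUSH 42  42
PUSH 1   42 1
ADD      43
STORE 0  (empty)
PUSH 30  30
LOAD 0   30 43
PUSH 8   30 43 8
OVER     30 43 8 43
MUL      30 43 344
ADD      30 387
SWAP     387 30
DIV      12
STORE 0  (empty)
PUSH 6   6
PUSH -9  6 -9
GT       1
PUSH -5  1 -5
LOAD 0   1 -5 12

[1, -5, 12]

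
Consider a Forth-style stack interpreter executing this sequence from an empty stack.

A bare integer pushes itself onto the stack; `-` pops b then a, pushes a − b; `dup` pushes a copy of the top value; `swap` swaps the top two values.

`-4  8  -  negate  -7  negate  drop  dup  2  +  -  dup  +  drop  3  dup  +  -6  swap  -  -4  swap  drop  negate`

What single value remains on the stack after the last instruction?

-4     → [-4]
8      → [-4, 8]
-      → [-12]
negate → [12]
-7     → [12, -7]
negate → [12, 7]
drop   → [12]
dup    → [12, 12]
2      → [12, 12, 2]
+      → [12, 14]
-      → [-2]
dup    → [-2, -2]
+      → [-4]
drop   → []
3      → [3]
dup    → [3, 3]
+      → [6]
-6     → [6, -6]
swap   → [-6, 6]
-      → [-12]
-4     → [-12, -4]
swap   → [-4, -12]
drop   → [-4]
negate → [4]

4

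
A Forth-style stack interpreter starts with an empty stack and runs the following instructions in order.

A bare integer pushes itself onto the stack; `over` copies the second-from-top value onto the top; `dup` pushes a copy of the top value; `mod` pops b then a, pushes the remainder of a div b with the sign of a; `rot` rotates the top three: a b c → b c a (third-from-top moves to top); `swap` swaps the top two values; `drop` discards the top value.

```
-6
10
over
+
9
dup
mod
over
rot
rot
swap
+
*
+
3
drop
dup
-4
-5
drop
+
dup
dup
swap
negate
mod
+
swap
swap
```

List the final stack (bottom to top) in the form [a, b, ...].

-6      -6
10      -6 10
over    -6 10 -6
+       -6 4
9       -6 4 9
dup     -6 4 9 9
mod     -6 4 0
over    -6 4 0 4
rot     -6 0 4 4
rot     -6 4 4 0
swap    -6 4 0 4
+       -6 4 4
*       -6 16
+       10
3       10 3
drop    10
dup     10 10
-4      10 10 -4
-5      10 10 -4 -5
drop    10 10 -4
+       10 6
dup     10 6 6
dup     10 6 6 6
swap    10 6 6 6
negate  10 6 6 -6
mod     10 6 0
+       10 6
swap    6 10
swap    10 6

[10, 6]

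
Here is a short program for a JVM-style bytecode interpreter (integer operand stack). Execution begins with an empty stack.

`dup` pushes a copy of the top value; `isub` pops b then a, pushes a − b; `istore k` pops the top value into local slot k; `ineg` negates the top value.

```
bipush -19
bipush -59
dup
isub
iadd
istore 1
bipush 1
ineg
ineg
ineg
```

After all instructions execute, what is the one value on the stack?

bipush -19  [-19]
bipush -59  [-19, -59]
dup         [-19, -59, -59]
isub        [-19, 0]
iadd        [-19]
istore 1    []
bipush 1    [1]
ineg        [-1]
ineg        [1]
ineg        [-1]

-1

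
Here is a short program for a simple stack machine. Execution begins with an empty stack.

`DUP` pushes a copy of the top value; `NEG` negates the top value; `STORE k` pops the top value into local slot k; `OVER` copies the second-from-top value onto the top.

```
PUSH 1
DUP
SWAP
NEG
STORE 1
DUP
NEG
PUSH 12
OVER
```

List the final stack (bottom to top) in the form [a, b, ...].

PUSH 1   [1]
DUP      [1, 1]
SWAP     [1, 1]
NEG      [1, -1]
STORE 1  [1]
DUP      [1, 1]
NEG      [1, -1]
PUSH 12  [1, -1, 12]
OVER     [1, -1, 12, -1]

[1, -1, 12, -1]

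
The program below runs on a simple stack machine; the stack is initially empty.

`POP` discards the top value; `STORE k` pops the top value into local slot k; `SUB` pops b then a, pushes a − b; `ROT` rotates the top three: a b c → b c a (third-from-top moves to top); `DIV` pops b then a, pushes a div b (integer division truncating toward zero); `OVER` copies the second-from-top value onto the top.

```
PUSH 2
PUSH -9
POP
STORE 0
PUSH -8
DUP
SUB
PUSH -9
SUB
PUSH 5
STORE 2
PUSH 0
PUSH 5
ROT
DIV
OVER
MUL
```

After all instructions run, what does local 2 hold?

PUSH 2  → [2]
PUSH -9 → [2, -9]
POP     → [2]
STORE 0 → []
PUSH -8 → [-8]
DUP     → [-8, -8]
SUB     → [0]
PUSH -9 → [0, -9]
SUB     → [9]
PUSH 5  → [9, 5]
STORE 2 → [9]
PUSH 0  → [9, 0]
PUSH 5  → [9, 0, 5]
ROT     → [0, 5, 9]
DIV     → [0, 0]
OVER    → [0, 0, 0]
MUL     → [0, 0]

5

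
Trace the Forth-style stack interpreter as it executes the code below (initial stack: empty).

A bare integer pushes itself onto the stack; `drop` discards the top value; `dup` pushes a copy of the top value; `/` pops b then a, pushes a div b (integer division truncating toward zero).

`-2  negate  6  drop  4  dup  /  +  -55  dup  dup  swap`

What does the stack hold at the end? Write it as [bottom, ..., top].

-2     : [-2]
negate : [2]
6      : [2, 6]
drop   : [2]
4      : [2, 4]
dup    : [2, 4, 4]
/      : [2, 1]
+      : [3]
-55    : [3, -55]
dup    : [3, -55, -55]
dup    : [3, -55, -55, -55]
swap   : [3, -55, -55, -55]

[3, -55, -55, -55]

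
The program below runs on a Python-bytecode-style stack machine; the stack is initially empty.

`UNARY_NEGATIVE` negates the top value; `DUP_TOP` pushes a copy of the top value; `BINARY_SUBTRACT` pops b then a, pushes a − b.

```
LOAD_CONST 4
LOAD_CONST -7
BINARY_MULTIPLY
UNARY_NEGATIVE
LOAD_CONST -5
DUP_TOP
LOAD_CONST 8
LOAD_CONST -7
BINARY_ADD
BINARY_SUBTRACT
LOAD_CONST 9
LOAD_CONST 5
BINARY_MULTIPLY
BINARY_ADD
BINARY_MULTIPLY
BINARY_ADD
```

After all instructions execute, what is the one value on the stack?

-167

LOAD_CONST 4    → 4
LOAD_CONST -7   → 4 -7
BINARY_MULTIPLY → -28
UNARY_NEGATIVE  → 28
LOAD_CONST -5   → 28 -5
DUP_TOP         → 28 -5 -5
LOAD_CONST 8    → 28 -5 -5 8
LOAD_CONST -7   → 28 -5 -5 8 -7
BINARY_ADD      → 28 -5 -5 1
BINARY_SUBTRACT → 28 -5 -6
LOAD_CONST 9    → 28 -5 -6 9
LOAD_CONST 5    → 28 -5 -6 9 5
BINARY_MULTIPLY → 28 -5 -6 45
BINARY_ADD      → 28 -5 39
BINARY_MULTIPLY → 28 -195
BINARY_ADD      → -167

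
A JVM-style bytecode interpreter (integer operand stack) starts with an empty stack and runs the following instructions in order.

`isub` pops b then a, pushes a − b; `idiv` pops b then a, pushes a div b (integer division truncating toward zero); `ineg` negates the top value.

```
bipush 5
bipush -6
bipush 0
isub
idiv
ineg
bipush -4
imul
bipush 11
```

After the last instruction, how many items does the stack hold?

bipush 5  : 5
bipush -6 : 5 -6
bipush 0  : 5 -6 0
isub      : 5 -6
idiv      : 0
ineg      : 0
bipush -4 : 0 -4
imul      : 0
bipush 11 : 0 11

2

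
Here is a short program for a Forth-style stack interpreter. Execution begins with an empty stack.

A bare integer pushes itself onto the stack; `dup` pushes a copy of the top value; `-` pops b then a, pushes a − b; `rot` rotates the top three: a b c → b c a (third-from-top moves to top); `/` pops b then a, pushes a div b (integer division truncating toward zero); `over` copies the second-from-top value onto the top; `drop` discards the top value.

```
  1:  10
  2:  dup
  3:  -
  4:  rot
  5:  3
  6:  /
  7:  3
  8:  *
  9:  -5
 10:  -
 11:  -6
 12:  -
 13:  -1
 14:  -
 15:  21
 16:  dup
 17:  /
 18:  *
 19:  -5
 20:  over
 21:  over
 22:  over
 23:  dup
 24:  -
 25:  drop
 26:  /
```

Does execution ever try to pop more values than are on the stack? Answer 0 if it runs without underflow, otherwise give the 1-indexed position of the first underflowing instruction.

4

10  → 10
dup → 10 10
-   → 0
rot  — needs 3 operands, stack has 1 → underflow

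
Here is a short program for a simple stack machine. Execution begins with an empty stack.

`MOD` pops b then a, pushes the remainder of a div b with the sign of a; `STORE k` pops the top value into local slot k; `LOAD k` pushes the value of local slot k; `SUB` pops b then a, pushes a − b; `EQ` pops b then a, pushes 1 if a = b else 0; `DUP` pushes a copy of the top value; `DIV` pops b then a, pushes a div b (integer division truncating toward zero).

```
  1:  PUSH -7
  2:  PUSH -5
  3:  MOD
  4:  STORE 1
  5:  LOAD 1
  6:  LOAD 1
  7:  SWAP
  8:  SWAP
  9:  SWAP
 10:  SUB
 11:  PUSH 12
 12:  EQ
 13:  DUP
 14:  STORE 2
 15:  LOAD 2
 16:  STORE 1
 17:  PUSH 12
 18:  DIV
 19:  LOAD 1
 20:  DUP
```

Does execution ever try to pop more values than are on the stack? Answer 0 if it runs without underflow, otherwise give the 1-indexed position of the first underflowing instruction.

0

PUSH -7  -7
PUSH -5  -7 -5
MOD      -2
STORE 1  (empty)
LOAD 1   -2
LOAD 1   -2 -2
SWAP     -2 -2
SWAP     -2 -2
SWAP     -2 -2
SUB      0
PUSH 12  0 12
EQ       0
DUP      0 0
STORE 2  0
LOAD 2   0 0
STORE 1  0
PUSH 12  0 12
DIV      0
LOAD 1   0 0
DUP      0 0 0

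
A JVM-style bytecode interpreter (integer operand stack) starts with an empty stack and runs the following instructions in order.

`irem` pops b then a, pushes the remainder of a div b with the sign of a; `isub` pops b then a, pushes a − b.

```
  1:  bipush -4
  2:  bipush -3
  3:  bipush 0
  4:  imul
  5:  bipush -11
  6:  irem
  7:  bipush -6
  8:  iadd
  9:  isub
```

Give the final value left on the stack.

2

bipush -4   [-4]
bipush -3   [-4, -3]
bipush 0    [-4, -3, 0]
imul        [-4, 0]
bipush -11  [-4, 0, -11]
irem        [-4, 0]
bipush -6   [-4, 0, -6]
iadd        [-4, -6]
isub        [2]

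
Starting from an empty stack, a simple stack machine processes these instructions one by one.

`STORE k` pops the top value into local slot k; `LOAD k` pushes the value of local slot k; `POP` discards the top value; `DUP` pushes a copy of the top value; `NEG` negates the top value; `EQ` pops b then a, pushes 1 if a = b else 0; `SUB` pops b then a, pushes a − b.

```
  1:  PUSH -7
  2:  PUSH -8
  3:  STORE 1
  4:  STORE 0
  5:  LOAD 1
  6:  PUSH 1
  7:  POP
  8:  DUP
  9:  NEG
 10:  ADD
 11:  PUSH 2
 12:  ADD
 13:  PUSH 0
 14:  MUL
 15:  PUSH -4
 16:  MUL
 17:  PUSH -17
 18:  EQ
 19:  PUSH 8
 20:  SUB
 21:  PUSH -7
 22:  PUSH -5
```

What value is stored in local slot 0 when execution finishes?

PUSH -7  -> -7
PUSH -8  -> -7 -8
STORE 1  -> -7
STORE 0  -> (empty)
LOAD 1   -> -8
PUSH 1   -> -8 1
POP      -> -8
DUP      -> -8 -8
NEG      -> -8 8
ADD      -> 0
PUSH 2   -> 0 2
ADD      -> 2
PUSH 0   -> 2 0
MUL      -> 0
PUSH -4  -> 0 -4
MUL      -> 0
PUSH -17 -> 0 -17
EQ       -> 0
PUSH 8   -> 0 8
SUB      -> -8
PUSH -7  -> -8 -7
PUSH -5  -> -8 -7 -5

-7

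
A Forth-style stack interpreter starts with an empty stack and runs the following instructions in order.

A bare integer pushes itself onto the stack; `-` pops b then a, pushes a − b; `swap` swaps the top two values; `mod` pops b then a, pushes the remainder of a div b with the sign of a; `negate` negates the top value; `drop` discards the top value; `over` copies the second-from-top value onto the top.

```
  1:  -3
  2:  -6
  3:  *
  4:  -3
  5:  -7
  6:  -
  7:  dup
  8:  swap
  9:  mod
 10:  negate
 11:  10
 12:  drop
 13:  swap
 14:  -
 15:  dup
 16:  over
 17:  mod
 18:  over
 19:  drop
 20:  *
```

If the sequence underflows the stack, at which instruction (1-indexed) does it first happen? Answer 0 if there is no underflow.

0

-3      -3
-6      -3 -6
*       18
-3      18 -3
-7      18 -3 -7
-       18 4
dup     18 4 4
swap    18 4 4
mod     18 0
negate  18 0
10      18 0 10
drop    18 0
swap    0 18
-       -18
dup     -18 -18
over    -18 -18 -18
mod     -18 0
over    -18 0 -18
drop    -18 0
*       0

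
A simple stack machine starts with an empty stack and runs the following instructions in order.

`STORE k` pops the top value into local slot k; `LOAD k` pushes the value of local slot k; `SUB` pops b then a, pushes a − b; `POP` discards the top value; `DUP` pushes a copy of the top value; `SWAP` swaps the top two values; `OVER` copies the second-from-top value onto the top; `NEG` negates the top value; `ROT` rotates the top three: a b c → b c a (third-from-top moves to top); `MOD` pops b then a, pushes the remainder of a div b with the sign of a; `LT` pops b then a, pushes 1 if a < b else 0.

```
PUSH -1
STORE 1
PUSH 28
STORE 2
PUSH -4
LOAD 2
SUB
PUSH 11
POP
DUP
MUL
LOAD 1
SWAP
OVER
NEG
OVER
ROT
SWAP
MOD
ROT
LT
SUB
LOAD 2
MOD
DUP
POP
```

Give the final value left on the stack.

PUSH -1 : -1
STORE 1 : (empty)
PUSH 28 : 28
STORE 2 : (empty)
PUSH -4 : -4
LOAD 2  : -4 28
SUB     : -32
PUSH 11 : -32 11
POP     : -32
DUP     : -32 -32
MUL     : 1024
LOAD 1  : 1024 -1
SWAP    : -1 1024
OVER    : -1 1024 -1
NEG     : -1 1024 1
OVER    : -1 1024 1 1024
ROT     : -1 1 1024 1024
SWAP    : -1 1 1024 1024
MOD     : -1 1 0
ROT     : 1 0 -1
LT      : 1 0
SUB     : 1
LOAD 2  : 1 28
MOD     : 1
DUP     : 1 1
POP     : 1

1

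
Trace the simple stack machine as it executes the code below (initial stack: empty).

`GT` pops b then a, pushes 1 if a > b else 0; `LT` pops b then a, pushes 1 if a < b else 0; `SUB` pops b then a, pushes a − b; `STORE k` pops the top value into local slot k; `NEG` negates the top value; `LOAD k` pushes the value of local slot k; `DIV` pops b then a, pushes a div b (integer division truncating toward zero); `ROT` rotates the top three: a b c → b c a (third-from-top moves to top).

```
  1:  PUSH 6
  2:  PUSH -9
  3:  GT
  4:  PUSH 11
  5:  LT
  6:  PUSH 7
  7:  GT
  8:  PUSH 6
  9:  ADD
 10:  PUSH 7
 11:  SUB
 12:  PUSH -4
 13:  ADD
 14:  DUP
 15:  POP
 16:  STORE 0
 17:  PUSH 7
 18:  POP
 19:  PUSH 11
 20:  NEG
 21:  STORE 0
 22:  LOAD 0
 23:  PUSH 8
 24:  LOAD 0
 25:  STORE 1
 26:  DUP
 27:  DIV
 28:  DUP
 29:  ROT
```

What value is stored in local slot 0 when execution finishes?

PUSH 6   [6]
PUSH -9  [6, -9]
GT       [1]
PUSH 11  [1, 11]
LT       [1]
PUSH 7   [1, 7]
GT       [0]
PUSH 6   [0, 6]
ADD      [6]
PUSH 7   [6, 7]
SUB      [-1]
PUSH -4  [-1, -4]
ADD      [-5]
DUP      [-5, -5]
POP      [-5]
STORE 0  []
PUSH 7   [7]
POP      []
PUSH 11  [11]
NEG      [-11]
STORE 0  []
LOAD 0   [-11]
PUSH 8   [-11, 8]
LOAD 0   [-11, 8, -11]
STORE 1  [-11, 8]
DUP      [-11, 8, 8]
DIV      [-11, 1]
DUP      [-11, 1, 1]
ROT      [1, 1, -11]

-11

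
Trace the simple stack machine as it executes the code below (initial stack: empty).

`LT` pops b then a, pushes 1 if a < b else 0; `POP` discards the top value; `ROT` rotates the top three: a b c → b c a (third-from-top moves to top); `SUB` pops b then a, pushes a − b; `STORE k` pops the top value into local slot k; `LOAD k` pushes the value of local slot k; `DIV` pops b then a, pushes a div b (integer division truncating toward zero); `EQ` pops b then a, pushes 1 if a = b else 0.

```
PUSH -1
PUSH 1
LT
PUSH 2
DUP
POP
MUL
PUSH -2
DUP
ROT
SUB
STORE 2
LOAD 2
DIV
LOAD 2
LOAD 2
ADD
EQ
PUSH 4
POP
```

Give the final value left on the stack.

0

PUSH -1 → -1
PUSH 1  → -1 1
LT      → 1
PUSH 2  → 1 2
DUP     → 1 2 2
POP     → 1 2
MUL     → 2
PUSH -2 → 2 -2
DUP     → 2 -2 -2
ROT     → -2 -2 2
SUB     → -2 -4
STORE 2 → -2
LOAD 2  → -2 -4
DIV     → 0
LOAD 2  → 0 -4
LOAD 2  → 0 -4 -4
ADD     → 0 -8
EQ      → 0
PUSH 4  → 0 4
POP     → 0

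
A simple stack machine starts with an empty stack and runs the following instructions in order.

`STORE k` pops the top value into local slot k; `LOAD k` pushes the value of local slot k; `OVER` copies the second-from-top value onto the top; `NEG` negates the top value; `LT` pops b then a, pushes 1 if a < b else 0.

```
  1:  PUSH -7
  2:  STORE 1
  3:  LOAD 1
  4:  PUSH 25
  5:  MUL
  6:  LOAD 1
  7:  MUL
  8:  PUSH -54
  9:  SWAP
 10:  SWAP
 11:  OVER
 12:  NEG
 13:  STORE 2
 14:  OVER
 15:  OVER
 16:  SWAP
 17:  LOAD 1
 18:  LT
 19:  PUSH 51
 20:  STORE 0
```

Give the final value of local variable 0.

PUSH -7  : -7
STORE 1  : (empty)
LOAD 1   : -7
PUSH 25  : -7 25
MUL      : -175
LOAD 1   : -175 -7
MUL      : 1225
PUSH -54 : 1225 -54
SWAP     : -54 1225
SWAP     : 1225 -54
OVER     : 1225 -54 1225
NEG      : 1225 -54 -1225
STORE 2  : 1225 -54
OVER     : 1225 -54 1225
OVER     : 1225 -54 1225 -54
SWAP     : 1225 -54 -54 1225
LOAD 1   : 1225 -54 -54 1225 -7
LT       : 1225 -54 -54 0
PUSH 51  : 1225 -54 -54 0 51
STORE 0  : 1225 -54 -54 0

51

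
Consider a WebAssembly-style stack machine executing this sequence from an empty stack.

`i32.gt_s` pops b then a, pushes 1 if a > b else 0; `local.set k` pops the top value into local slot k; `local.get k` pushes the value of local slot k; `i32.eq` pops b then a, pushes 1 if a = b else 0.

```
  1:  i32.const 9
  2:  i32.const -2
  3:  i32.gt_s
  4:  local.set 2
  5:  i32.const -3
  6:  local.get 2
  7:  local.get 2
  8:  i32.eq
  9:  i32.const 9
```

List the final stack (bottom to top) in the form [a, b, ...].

i32.const 9  -> [9]
i32.const -2 -> [9, -2]
i32.gt_s     -> [1]
local.set 2  -> []
i32.const -3 -> [-3]
local.get 2  -> [-3, 1]
local.get 2  -> [-3, 1, 1]
i32.eq       -> [-3, 1]
i32.const 9  -> [-3, 1, 9]

[-3, 1, 9]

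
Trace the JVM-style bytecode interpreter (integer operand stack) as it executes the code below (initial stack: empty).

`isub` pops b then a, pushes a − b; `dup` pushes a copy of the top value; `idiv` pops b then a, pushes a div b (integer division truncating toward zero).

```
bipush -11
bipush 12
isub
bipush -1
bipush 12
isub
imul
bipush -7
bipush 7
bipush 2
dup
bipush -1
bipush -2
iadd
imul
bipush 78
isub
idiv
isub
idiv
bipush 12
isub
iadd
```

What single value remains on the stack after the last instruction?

286

bipush -11 -> [-11]
bipush 12  -> [-11, 12]
isub       -> [-23]
bipush -1  -> [-23, -1]
bipush 12  -> [-23, -1, 12]
isub       -> [-23, -13]
imul       -> [299]
bipush -7  -> [299, -7]
bipush 7   -> [299, -7, 7]
bipush 2   -> [299, -7, 7, 2]
dup        -> [299, -7, 7, 2, 2]
bipush -1  -> [299, -7, 7, 2, 2, -1]
bipush -2  -> [299, -7, 7, 2, 2, -1, -2]
iadd       -> [299, -7, 7, 2, 2, -3]
imul       -> [299, -7, 7, 2, -6]
bipush 78  -> [299, -7, 7, 2, -6, 78]
isub       -> [299, -7, 7, 2, -84]
idiv       -> [299, -7, 7, 0]
isub       -> [299, -7, 7]
idiv       -> [299, -1]
bipush 12  -> [299, -1, 12]
isub       -> [299, -13]
iadd       -> [286]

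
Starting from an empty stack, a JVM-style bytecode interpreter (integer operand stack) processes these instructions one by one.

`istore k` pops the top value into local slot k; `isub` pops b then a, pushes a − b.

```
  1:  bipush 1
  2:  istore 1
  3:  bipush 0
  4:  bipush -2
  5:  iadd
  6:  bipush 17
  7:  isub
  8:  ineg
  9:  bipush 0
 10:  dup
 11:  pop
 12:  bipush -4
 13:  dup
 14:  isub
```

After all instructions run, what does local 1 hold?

1

bipush 1  → 1
istore 1  → (empty)
bipush 0  → 0
bipush -2 → 0 -2
iadd      → -2
bipush 17 → -2 17
isub      → -19
ineg      → 19
bipush 0  → 19 0
dup       → 19 0 0
pop       → 19 0
bipush -4 → 19 0 -4
dup       → 19 0 -4 -4
isub      → 19 0 0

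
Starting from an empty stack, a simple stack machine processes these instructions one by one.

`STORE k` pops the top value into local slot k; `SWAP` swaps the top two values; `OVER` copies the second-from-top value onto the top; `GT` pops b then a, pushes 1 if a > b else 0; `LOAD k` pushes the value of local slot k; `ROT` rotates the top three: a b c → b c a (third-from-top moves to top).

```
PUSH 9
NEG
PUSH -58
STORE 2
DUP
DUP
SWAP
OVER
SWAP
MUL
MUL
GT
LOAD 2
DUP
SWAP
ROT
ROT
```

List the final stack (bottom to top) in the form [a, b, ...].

PUSH 9    9
NEG       -9
PUSH -58  -9 -58
STORE 2   -9
DUP       -9 -9
DUP       -9 -9 -9
SWAP      -9 -9 -9
OVER      -9 -9 -9 -9
SWAP      -9 -9 -9 -9
MUL       -9 -9 81
MUL       -9 -729
GT        1
LOAD 2    1 -58
DUP       1 -58 -58
SWAP      1 -58 -58
ROT       -58 -58 1
ROT       -58 1 -58

[-58, 1, -58]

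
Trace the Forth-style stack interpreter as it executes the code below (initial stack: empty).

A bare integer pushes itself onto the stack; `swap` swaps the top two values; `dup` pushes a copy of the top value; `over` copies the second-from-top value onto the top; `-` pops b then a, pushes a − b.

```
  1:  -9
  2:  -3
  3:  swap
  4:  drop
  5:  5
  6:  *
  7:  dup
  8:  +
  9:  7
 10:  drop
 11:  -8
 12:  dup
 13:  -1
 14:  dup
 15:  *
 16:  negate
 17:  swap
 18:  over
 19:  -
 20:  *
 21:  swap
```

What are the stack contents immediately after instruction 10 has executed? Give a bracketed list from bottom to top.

[-30]

-9   : [-9]
-3   : [-9, -3]
swap : [-3, -9]
drop : [-3]
5    : [-3, 5]
*    : [-15]
dup  : [-15, -15]
+    : [-30]
7    : [-30, 7]
drop : [-30]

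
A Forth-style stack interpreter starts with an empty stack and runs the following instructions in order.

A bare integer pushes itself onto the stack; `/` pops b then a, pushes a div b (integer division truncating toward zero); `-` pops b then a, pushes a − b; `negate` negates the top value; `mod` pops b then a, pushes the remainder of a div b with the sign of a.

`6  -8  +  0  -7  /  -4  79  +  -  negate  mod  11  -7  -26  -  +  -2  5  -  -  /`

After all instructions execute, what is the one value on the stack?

0

6      → 6
-8     → 6 -8
+      → -2
0      → -2 0
-7     → -2 0 -7
/      → -2 0
-4     → -2 0 -4
79     → -2 0 -4 79
+      → -2 0 75
-      → -2 -75
negate → -2 75
mod    → -2
11     → -2 11
-7     → -2 11 -7
-26    → -2 11 -7 -26
-      → -2 11 19
+      → -2 30
-2     → -2 30 -2
5      → -2 30 -2 5
-      → -2 30 -7
-      → -2 37
/      → 0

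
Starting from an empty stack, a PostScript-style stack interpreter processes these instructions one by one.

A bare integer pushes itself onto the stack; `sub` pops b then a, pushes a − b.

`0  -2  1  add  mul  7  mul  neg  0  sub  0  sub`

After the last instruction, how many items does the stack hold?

0   : [0]
-2  : [0, -2]
1   : [0, -2, 1]
add : [0, -1]
mul : [0]
7   : [0, 7]
mul : [0]
neg : [0]
0   : [0, 0]
sub : [0]
0   : [0, 0]
sub : [0]

1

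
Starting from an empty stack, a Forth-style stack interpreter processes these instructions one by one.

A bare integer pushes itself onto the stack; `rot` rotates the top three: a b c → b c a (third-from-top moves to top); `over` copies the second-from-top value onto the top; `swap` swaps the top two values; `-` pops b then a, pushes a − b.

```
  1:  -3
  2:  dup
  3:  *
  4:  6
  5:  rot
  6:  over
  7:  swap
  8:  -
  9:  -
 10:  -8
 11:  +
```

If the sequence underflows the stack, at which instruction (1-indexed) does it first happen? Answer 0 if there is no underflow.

-3   -3
dup  -3 -3
*    9
6    9 6
rot  — needs 3 operands, stack has 2 → underflow

5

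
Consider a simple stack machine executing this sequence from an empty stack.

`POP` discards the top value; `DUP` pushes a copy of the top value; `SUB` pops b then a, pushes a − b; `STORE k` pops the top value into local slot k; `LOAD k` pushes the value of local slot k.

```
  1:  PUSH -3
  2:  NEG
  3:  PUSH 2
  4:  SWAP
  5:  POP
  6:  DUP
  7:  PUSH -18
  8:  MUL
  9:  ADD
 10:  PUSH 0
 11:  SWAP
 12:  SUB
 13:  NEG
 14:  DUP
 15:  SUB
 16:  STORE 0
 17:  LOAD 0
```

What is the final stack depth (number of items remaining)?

PUSH -3   [-3]
NEG       [3]
PUSH 2    [3, 2]
SWAP      [2, 3]
POP       [2]
DUP       [2, 2]
PUSH -18  [2, 2, -18]
MUL       [2, -36]
ADD       [-34]
PUSH 0    [-34, 0]
SWAP      [0, -34]
SUB       [34]
NEG       [-34]
DUP       [-34, -34]
SUB       [0]
STORE 0   []
LOAD 0    [0]

1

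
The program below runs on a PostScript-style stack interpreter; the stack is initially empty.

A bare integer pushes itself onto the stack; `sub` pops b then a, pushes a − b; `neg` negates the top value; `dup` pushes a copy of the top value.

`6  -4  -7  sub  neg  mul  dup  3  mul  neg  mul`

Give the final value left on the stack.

-972

6    6
-4   6 -4
-7   6 -4 -7
sub  6 3
neg  6 -3
mul  -18
dup  -18 -18
3    -18 -18 3
mul  -18 -54
neg  -18 54
mul  -972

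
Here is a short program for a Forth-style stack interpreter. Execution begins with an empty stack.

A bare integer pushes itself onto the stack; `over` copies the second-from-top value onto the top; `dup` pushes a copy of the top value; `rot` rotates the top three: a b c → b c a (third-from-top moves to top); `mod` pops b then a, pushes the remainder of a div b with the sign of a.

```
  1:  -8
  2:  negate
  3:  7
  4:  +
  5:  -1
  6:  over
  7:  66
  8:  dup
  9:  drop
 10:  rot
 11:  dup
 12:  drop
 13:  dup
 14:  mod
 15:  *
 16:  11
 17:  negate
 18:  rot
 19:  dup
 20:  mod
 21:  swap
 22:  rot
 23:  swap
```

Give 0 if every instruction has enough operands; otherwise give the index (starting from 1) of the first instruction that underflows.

0

-8     → -8
negate → 8
7      → 8 7
+      → 15
-1     → 15 -1
over   → 15 -1 15
66     → 15 -1 15 66
dup    → 15 -1 15 66 66
drop   → 15 -1 15 66
rot    → 15 15 66 -1
dup    → 15 15 66 -1 -1
drop   → 15 15 66 -1
dup    → 15 15 66 -1 -1
mod    → 15 15 66 0
*      → 15 15 0
11     → 15 15 0 11
negate → 15 15 0 -11
rot    → 15 0 -11 15
dup    → 15 0 -11 15 15
mod    → 15 0 -11 0
swap   → 15 0 0 -11
rot    → 15 0 -11 0
swap   → 15 0 0 -11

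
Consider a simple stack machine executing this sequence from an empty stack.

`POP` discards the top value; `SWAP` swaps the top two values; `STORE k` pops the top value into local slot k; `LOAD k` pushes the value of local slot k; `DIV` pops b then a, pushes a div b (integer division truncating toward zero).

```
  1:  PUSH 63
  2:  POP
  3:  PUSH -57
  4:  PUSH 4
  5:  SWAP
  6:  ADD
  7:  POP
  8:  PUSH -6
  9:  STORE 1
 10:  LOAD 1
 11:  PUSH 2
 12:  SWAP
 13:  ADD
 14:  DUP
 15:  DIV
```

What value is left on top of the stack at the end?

PUSH 63  : [63]
POP      : []
PUSH -57 : [-57]
PUSH 4   : [-57, 4]
SWAP     : [4, -57]
ADD      : [-53]
POP      : []
PUSH -6  : [-6]
STORE 1  : []
LOAD 1   : [-6]
PUSH 2   : [-6, 2]
SWAP     : [2, -6]
ADD      : [-4]
DUP      : [-4, -4]
DIV      : [1]

1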